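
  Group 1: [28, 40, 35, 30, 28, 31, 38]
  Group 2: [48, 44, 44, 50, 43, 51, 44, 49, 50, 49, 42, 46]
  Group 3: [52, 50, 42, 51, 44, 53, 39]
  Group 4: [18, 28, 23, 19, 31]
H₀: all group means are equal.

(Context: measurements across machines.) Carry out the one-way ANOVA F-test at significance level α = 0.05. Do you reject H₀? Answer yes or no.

reject H₀: yes

Group means [32.86, 46.67, 47.29, 23.80], grand mean 40.000
SSB = Σnᵢ(x̄ᵢ−x̄)² = 2574.248; SSW = ΣΣ(x−x̄ᵢ)² = 561.752
MSB = 2574.248/3 = 858.0825; MSW = 561.752/27 = 20.8056
F = MSB/MSW = 41.2428
df = (3, 27)
p-value (upper-tail) = 0.00000
At α=0.05: p < α → reject H₀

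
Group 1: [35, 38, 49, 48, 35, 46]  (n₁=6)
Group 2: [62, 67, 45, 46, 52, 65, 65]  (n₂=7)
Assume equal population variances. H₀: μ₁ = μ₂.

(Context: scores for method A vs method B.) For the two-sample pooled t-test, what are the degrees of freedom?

degrees of freedom = 11

df = n₁ + n₂ − 2 = 6 + 7 − 2 = 11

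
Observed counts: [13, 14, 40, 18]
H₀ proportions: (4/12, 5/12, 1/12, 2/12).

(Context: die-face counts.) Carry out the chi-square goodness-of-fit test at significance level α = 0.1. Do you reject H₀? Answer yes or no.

reject H₀: yes

n = 85; E_i = n·p_i = [28.33, 35.42, 7.08, 14.17]
χ² = (13−28.33)²/28.33 + (14−35.42)²/35.42 + (40−7.08)²/7.08 + (18−14.17)²/14.17 = 175.2518
df = 3
p-value (upper-tail) = 0.00000
At α=0.1: p < α → reject H₀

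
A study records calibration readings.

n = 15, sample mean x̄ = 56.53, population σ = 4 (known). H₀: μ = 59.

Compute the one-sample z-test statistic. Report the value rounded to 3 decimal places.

SE = σ/√n = 4/√15 = 1.0328
z = (x̄−μ₀)/SE = (56.53−59)/1.0328 = -2.3916

test statistic = -2.392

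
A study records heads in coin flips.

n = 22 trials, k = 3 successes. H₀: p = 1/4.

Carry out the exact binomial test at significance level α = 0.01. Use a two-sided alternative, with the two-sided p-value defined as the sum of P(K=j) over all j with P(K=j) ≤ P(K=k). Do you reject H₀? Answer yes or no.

Exact binomial: n=22, k=3, p₀=1/4=0.2500
P(X=j) = C(n,j)·p₀^j·(1−p₀)^(n−j); p = Σ P(X=j) over j with P(X=j) ≤ P(X=3)
p-value (two-sided) = 0.32392
At α=0.01: p ≥ α → fail to reject H₀

reject H₀: no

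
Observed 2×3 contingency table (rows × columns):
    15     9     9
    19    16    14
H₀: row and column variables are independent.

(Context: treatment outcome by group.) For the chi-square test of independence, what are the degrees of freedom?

degrees of freedom = 2

df = (r−1)(c−1) = (2−1)·(3−1) = 2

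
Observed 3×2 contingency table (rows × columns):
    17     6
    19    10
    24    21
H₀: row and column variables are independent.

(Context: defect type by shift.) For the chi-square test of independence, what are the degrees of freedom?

df = (r−1)(c−1) = (3−1)·(2−1) = 2

degrees of freedom = 2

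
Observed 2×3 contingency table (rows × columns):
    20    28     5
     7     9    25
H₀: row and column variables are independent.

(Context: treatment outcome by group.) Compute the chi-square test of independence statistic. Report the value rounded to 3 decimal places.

Row totals [53, 41], col totals [27, 37, 30], n=94
χ² = (20−15.22)²/15.22 + (28−20.86)²/20.86 + (5−16.91)²/16.91 + (7−11.78)²/11.78 + (9−16.14)²/16.14 + (25−13.09)²/13.09 = 28.2783
df = 2

test statistic = 28.278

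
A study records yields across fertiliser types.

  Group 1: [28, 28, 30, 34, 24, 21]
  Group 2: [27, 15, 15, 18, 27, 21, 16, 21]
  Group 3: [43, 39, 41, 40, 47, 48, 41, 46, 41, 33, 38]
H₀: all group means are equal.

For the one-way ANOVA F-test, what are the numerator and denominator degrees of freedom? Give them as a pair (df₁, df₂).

k = 3 groups, N = 25 total
df = (k−1, N−k) = (3−1, 25−3) = (2, 22)

degrees of freedom = [2, 22]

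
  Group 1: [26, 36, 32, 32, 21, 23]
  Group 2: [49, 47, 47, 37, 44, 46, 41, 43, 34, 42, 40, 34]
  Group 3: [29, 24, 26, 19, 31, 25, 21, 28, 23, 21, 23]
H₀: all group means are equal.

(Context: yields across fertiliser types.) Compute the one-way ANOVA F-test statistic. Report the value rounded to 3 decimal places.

test statistic = 41.629

Group means [28.33, 42.00, 24.55], grand mean 32.552
SSB = Σnᵢ(x̄ᵢ−x̄)² = 1883.112; SSW = ΣΣ(x−x̄ᵢ)² = 588.061
MSB = 1883.112/2 = 941.5559; MSW = 588.061/26 = 22.6177
F = MSB/MSW = 41.6291
df = (2, 26)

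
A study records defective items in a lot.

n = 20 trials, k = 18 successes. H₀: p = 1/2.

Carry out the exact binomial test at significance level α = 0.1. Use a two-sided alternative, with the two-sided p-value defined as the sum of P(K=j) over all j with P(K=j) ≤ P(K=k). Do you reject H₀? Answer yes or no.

reject H₀: yes

Exact binomial: n=20, k=18, p₀=1/2=0.5000
P(X=j) = C(n,j)·p₀^j·(1−p₀)^(n−j); p = Σ P(X=j) over j with P(X=j) ≤ P(X=18)
p-value (two-sided) = 0.00040
At α=0.1: p < α → reject H₀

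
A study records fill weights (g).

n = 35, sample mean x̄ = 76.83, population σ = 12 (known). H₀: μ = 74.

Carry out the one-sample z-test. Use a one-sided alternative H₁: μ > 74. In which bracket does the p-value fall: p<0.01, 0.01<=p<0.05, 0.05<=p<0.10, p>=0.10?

p-value bracket: 0.05<=p<0.10

SE = σ/√n = 12/√35 = 2.0284
z = (x̄−μ₀)/SE = (76.83−74)/2.0284 = 1.3952
p-value (one-sided, H₁ greater) = 0.08148
→ bracket: 0.05<=p<0.10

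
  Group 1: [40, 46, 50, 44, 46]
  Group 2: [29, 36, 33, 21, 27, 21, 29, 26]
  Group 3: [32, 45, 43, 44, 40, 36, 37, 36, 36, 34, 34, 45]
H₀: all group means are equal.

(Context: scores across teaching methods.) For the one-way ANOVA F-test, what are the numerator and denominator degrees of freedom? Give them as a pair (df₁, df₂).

degrees of freedom = [2, 22]

k = 3 groups, N = 25 total
df = (k−1, N−k) = (3−1, 25−3) = (2, 22)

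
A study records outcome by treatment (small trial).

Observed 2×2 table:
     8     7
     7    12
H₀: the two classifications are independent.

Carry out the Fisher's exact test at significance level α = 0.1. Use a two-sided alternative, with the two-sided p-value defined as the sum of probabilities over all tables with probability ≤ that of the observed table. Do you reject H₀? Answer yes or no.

reject H₀: no

Margins: r₁=15, r₂=19, c₁=15, c₂=19, n=34
p_obs = C(15,8)·C(19,7)/C(34,15); sum pmf over tables with pmf ≤ p_obs
p-value (two-sided) = 0.48883
At α=0.1: p ≥ α → fail to reject H₀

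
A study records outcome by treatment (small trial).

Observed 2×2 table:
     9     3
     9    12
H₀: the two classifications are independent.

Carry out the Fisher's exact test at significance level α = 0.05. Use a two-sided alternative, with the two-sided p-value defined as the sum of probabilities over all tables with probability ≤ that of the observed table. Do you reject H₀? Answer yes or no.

reject H₀: no

Margins: r₁=12, r₂=21, c₁=18, c₂=15, n=33
p_obs = C(12,9)·C(21,9)/C(33,18); sum pmf over tables with pmf ≤ p_obs
p-value (two-sided) = 0.14507
At α=0.05: p ≥ α → fail to reject H₀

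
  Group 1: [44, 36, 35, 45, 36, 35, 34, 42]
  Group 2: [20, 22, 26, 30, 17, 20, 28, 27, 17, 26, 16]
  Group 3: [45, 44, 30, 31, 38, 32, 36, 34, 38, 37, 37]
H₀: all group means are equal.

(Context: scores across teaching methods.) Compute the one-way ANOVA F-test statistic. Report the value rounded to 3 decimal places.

Group means [38.38, 22.64, 36.55], grand mean 31.933
SSB = Σnᵢ(x̄ᵢ−x̄)² = 1516.719; SSW = ΣΣ(x−x̄ᵢ)² = 621.148
MSB = 1516.719/2 = 758.3595; MSW = 621.148/27 = 23.0055
F = MSB/MSW = 32.9643
df = (2, 27)

test statistic = 32.964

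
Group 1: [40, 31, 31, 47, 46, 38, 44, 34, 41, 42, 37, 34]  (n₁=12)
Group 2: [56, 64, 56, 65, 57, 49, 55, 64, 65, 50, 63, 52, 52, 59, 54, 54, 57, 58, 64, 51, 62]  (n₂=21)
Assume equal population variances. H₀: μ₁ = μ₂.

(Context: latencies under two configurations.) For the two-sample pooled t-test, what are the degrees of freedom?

degrees of freedom = 31

df = n₁ + n₂ − 2 = 12 + 21 − 2 = 31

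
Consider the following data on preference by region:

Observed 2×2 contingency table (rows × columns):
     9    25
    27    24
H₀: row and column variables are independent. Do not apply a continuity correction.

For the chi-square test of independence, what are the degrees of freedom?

df = (r−1)(c−1) = (2−1)·(2−1) = 1

degrees of freedom = 1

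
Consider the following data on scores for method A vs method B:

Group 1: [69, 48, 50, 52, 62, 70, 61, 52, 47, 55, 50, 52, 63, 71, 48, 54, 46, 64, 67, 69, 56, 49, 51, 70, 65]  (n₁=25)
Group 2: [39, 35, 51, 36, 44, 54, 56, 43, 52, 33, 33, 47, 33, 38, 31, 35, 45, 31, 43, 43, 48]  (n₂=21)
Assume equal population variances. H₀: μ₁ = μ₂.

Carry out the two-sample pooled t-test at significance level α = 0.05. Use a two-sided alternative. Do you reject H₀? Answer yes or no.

x̄₁=57.640, s₁=8.592, n₁=25
x̄₂=41.429, s₂=7.859, n₂=21
s_p² = [24·8.592² + 20·7.859²]/44 = 68.3387
SE = √(s_p²·(1/25+1/21)) = 2.4470
t = (57.640−41.429)/2.4470 = 6.6250
df = 44
p-value (two-sided) = 0.00000
At α=0.05: p < α → reject H₀

reject H₀: yes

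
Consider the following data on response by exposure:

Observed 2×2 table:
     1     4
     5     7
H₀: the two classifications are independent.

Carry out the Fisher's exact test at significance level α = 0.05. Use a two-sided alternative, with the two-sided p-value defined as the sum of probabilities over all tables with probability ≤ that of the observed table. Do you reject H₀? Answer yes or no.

reject H₀: no

Margins: r₁=5, r₂=12, c₁=6, c₂=11, n=17
p_obs = C(5,1)·C(12,5)/C(17,6); sum pmf over tables with pmf ≤ p_obs
p-value (two-sided) = 0.60003
At α=0.05: p ≥ α → fail to reject H₀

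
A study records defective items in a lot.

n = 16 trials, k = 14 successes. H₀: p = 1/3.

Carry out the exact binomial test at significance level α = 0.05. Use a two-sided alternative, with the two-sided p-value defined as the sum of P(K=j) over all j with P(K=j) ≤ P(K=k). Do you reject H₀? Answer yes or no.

reject H₀: yes

Exact binomial: n=16, k=14, p₀=1/3=0.3333
P(X=j) = C(n,j)·p₀^j·(1−p₀)^(n−j); p = Σ P(X=j) over j with P(X=j) ≤ P(X=14)
p-value (two-sided) = 0.00001
At α=0.05: p < α → reject H₀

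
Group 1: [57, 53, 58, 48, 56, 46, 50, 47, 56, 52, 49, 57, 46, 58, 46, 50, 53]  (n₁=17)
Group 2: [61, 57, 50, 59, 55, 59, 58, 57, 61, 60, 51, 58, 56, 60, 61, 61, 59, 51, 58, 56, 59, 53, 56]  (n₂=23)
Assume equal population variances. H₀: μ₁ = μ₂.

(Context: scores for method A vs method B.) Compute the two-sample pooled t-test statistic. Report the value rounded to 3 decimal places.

x̄₁=51.882, s₁=4.484, n₁=17
x̄₂=57.217, s₂=3.330, n₂=23
s_p² = [16·4.484² + 22·3.330²]/38 = 14.8863
SE = √(s_p²·(1/17+1/23)) = 1.2341
t = (51.882−57.217)/1.2341 = -4.3232
df = 38

test statistic = -4.323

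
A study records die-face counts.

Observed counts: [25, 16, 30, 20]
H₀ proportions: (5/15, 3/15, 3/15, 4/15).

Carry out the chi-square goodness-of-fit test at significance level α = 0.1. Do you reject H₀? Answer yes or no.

n = 91; E_i = n·p_i = [30.33, 18.20, 18.20, 24.27]
χ² = (25−30.33)²/30.33 + (16−18.20)²/18.20 + (30−18.20)²/18.20 + (20−24.27)²/24.27 = 9.6044
df = 3
p-value (upper-tail) = 0.02225
At α=0.1: p < α → reject H₀

reject H₀: yes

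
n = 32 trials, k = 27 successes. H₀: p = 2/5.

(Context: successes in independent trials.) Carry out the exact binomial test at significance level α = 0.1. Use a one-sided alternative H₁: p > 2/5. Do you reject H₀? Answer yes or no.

reject H₀: yes

Exact binomial: n=32, k=27, p₀=2/5=0.4000
P(X≥27) from Σ C(n,i)·p₀^i·(1−p₀)^(n−i)
p-value (one-sided, H₁ greater) = 0.00000
At α=0.1: p < α → reject H₀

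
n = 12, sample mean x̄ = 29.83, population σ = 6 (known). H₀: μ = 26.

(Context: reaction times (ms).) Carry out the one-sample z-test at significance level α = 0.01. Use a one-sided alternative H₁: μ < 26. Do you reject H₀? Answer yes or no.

SE = σ/√n = 6/√12 = 1.7321
z = (x̄−μ₀)/SE = (29.83−26)/1.7321 = 2.2113
p-value (one-sided, H₁ less) = 0.98649
At α=0.01: p ≥ α → fail to reject H₀

reject H₀: no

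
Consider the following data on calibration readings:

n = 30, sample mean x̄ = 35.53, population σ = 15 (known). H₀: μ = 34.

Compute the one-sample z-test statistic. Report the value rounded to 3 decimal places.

SE = σ/√n = 15/√30 = 2.7386
z = (x̄−μ₀)/SE = (35.53−34)/2.7386 = 0.5587

test statistic = 0.559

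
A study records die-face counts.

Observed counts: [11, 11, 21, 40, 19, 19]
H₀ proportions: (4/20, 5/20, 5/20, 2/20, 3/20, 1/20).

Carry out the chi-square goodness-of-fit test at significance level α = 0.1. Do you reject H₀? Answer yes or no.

reject H₀: yes

n = 121; E_i = n·p_i = [24.20, 30.25, 30.25, 12.10, 18.15, 6.05]
χ² = (11−24.20)²/24.20 + (11−30.25)²/30.25 + (21−30.25)²/30.25 + (40−12.10)²/12.10 + (19−18.15)²/18.15 + (19−6.05)²/6.05 = 114.3691
df = 5
p-value (upper-tail) = 0.00000
At α=0.1: p < α → reject H₀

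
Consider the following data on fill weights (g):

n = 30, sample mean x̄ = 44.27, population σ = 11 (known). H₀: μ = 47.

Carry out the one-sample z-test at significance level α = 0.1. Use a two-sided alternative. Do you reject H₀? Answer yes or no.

reject H₀: no

SE = σ/√n = 11/√30 = 2.0083
z = (x̄−μ₀)/SE = (44.27−47)/2.0083 = -1.3593
p-value (two-sided) = 0.17404
At α=0.1: p ≥ α → fail to reject H₀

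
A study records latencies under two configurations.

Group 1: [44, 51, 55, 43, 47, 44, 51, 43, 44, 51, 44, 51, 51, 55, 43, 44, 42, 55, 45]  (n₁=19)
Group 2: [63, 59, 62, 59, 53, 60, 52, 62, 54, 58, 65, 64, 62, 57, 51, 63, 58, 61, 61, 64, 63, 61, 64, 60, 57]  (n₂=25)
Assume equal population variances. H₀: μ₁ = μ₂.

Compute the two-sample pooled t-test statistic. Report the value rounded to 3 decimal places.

test statistic = -9.420

x̄₁=47.526, s₁=4.647, n₁=19
x̄₂=59.720, s₂=3.932, n₂=25
s_p² = [18·4.647² + 24·3.932²]/42 = 18.0899
SE = √(s_p²·(1/19+1/25)) = 1.2945
t = (47.526−59.720)/1.2945 = -9.4197
df = 42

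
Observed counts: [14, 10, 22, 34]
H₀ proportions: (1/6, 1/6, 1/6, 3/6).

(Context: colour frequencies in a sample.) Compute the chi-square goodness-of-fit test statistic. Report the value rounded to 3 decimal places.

n = 80; E_i = n·p_i = [13.33, 13.33, 13.33, 40.00]
χ² = (14−13.33)²/13.33 + (10−13.33)²/13.33 + (22−13.33)²/13.33 + (34−40.00)²/40.00 = 7.4000
df = 3

test statistic = 7.400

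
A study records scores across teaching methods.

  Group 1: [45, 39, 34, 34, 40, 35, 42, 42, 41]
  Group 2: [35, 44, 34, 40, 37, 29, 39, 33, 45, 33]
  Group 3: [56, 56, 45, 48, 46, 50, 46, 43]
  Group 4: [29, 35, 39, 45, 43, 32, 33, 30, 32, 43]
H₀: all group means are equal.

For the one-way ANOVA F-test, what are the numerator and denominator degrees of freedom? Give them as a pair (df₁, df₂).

degrees of freedom = [3, 33]

k = 4 groups, N = 37 total
df = (k−1, N−k) = (4−1, 37−4) = (3, 33)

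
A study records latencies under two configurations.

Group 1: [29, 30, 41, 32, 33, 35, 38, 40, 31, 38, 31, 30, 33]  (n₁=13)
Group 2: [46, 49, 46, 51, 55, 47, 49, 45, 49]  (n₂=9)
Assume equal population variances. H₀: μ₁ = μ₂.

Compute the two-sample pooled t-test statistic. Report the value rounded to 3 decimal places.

test statistic = -9.098

x̄₁=33.923, s₁=4.071, n₁=13
x̄₂=48.556, s₂=3.087, n₂=9
s_p² = [12·4.071² + 8·3.087²]/20 = 13.7573
SE = √(s_p²·(1/13+1/9)) = 1.6084
t = (33.923−48.556)/1.6084 = -9.0977
df = 20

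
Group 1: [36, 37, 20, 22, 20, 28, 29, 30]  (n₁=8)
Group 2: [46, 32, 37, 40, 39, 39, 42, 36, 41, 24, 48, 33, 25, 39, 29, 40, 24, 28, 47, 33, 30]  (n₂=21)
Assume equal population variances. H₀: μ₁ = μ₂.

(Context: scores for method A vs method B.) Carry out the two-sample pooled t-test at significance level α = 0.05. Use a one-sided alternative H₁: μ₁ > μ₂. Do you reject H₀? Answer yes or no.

x̄₁=27.750, s₁=6.692, n₁=8
x̄₂=35.810, s₂=7.339, n₂=21
s_p² = [7·6.692² + 20·7.339²]/27 = 51.5088
SE = √(s_p²·(1/8+1/21)) = 2.9818
t = (27.750−35.810)/2.9818 = -2.7029
df = 27
p-value (one-sided, H₁ greater) = 0.99413
At α=0.05: p ≥ α → fail to reject H₀

reject H₀: no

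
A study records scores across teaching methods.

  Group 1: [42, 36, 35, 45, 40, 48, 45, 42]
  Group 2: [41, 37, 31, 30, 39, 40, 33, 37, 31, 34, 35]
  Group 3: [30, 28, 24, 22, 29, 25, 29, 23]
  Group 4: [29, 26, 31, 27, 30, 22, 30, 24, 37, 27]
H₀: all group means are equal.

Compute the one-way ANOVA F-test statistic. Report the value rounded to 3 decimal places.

Group means [41.62, 35.27, 26.25, 28.30], grand mean 32.811
SSB = Σnᵢ(x̄ᵢ−x̄)² = 1236.019; SSW = ΣΣ(x−x̄ᵢ)² = 511.657
MSB = 1236.019/3 = 412.0063; MSW = 511.657/33 = 15.5048
F = MSB/MSW = 26.5729
df = (3, 33)

test statistic = 26.573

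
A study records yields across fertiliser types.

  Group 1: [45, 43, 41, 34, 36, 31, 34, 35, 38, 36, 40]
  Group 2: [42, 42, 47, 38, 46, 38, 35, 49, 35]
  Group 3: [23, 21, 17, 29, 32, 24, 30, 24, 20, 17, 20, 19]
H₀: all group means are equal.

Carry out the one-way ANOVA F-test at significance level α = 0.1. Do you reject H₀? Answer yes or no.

Group means [37.55, 41.33, 23.00], grand mean 33.156
SSB = Σnᵢ(x̄ᵢ−x̄)² = 2051.491; SSW = ΣΣ(x−x̄ᵢ)² = 676.727
MSB = 2051.491/2 = 1025.7457; MSW = 676.727/29 = 23.3354
F = MSB/MSW = 43.9566
df = (2, 29)
p-value (upper-tail) = 0.00000
At α=0.1: p < α → reject H₀

reject H₀: yes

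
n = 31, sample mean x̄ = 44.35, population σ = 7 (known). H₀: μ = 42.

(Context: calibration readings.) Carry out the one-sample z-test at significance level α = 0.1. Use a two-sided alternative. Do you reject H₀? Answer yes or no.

reject H₀: yes

SE = σ/√n = 7/√31 = 1.2572
z = (x̄−μ₀)/SE = (44.35−42)/1.2572 = 1.8692
p-value (two-sided) = 0.06160
At α=0.1: p < α → reject H₀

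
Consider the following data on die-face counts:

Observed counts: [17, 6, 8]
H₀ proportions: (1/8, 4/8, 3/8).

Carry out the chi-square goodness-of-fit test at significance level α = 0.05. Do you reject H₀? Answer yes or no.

n = 31; E_i = n·p_i = [3.88, 15.50, 11.62]
χ² = (17−3.88)²/3.88 + (6−15.50)²/15.50 + (8−11.62)²/11.62 = 51.4086
df = 2
p-value (upper-tail) = 0.00000
At α=0.05: p < α → reject H₀

reject H₀: yes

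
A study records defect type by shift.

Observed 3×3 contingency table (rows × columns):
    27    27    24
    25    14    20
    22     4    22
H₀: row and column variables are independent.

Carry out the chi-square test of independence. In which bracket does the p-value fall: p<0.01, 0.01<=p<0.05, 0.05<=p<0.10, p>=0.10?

Row totals [78, 59, 48], col totals [74, 45, 66], n=185
χ² = (27−31.20)²/31.20 + (27−18.97)²/18.97 + (24−27.83)²/27.83 + (25−23.60)²/23.60 + (14−14.35)²/14.35 + (20−21.05)²/21.05 + (22−19.20)²/19.20 + (4−11.68)²/11.68 + (22−17.12)²/17.12 = 11.4743
df = 4
p-value (upper-tail) = 0.02172
→ bracket: 0.01<=p<0.05

p-value bracket: 0.01<=p<0.05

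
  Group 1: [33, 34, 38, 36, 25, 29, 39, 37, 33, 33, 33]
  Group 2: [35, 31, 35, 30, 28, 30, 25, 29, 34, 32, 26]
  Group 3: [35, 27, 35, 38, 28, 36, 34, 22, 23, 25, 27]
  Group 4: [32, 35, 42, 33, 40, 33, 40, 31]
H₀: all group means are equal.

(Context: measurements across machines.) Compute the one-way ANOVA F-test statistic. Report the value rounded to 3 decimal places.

test statistic = 3.548

Group means [33.64, 30.45, 30.00, 35.75], grand mean 32.220
SSB = Σnᵢ(x̄ᵢ−x̄)² = 210.252; SSW = ΣΣ(x−x̄ᵢ)² = 730.773
MSB = 210.252/3 = 70.0839; MSW = 730.773/37 = 19.7506
F = MSB/MSW = 3.5484
df = (3, 37)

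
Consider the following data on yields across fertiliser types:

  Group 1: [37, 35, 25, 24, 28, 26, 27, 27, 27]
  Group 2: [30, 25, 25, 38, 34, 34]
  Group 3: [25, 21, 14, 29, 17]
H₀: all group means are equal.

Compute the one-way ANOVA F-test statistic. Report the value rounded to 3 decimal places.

Group means [28.44, 31.00, 21.20], grand mean 27.400
SSB = Σnᵢ(x̄ᵢ−x̄)² = 279.778; SSW = ΣΣ(x−x̄ᵢ)² = 445.022
MSB = 279.778/2 = 139.8889; MSW = 445.022/17 = 26.1778
F = MSB/MSW = 5.3438
df = (2, 17)

test statistic = 5.344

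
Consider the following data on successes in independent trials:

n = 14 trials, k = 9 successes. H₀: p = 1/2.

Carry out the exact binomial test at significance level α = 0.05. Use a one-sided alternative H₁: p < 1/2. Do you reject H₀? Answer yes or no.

reject H₀: no

Exact binomial: n=14, k=9, p₀=1/2=0.5000
P(X≤9) from Σ C(n,i)·p₀^i·(1−p₀)^(n−i)
p-value (one-sided, H₁ less) = 0.91022
At α=0.05: p ≥ α → fail to reject H₀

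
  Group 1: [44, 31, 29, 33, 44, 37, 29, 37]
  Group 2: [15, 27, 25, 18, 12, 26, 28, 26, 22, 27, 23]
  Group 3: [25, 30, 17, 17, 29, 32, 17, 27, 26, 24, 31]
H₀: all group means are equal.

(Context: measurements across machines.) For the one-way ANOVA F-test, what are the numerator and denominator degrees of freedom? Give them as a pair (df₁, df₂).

degrees of freedom = [2, 27]

k = 3 groups, N = 30 total
df = (k−1, N−k) = (3−1, 30−3) = (2, 27)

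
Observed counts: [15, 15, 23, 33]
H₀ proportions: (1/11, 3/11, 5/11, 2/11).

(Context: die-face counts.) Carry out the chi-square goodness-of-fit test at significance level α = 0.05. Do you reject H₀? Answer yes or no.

n = 86; E_i = n·p_i = [7.82, 23.45, 39.09, 15.64]
χ² = (15−7.82)²/7.82 + (15−23.45)²/23.45 + (23−39.09)²/39.09 + (33−15.64)²/15.64 = 35.5500
df = 3
p-value (upper-tail) = 0.00000
At α=0.05: p < α → reject H₀

reject H₀: yes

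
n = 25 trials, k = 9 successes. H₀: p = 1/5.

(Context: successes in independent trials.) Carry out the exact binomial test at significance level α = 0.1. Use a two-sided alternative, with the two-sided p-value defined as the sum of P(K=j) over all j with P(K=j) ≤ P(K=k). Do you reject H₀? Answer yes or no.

reject H₀: yes

Exact binomial: n=25, k=9, p₀=1/5=0.2000
P(X=j) = C(n,j)·p₀^j·(1−p₀)^(n−j); p = Σ P(X=j) over j with P(X=j) ≤ P(X=9)
p-value (two-sided) = 0.07416
At α=0.1: p < α → reject H₀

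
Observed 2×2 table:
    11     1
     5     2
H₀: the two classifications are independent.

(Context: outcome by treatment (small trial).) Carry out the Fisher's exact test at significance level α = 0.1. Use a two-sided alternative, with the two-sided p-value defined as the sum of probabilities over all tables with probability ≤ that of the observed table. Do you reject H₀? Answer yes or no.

Margins: r₁=12, r₂=7, c₁=16, c₂=3, n=19
p_obs = C(12,11)·C(7,5)/C(19,16); sum pmf over tables with pmf ≤ p_obs
p-value (two-sided) = 0.52322
At α=0.1: p ≥ α → fail to reject H₀

reject H₀: no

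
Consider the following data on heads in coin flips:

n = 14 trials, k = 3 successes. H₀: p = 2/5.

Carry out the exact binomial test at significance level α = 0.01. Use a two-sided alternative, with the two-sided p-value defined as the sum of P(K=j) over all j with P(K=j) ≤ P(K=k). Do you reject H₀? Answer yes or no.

reject H₀: no

Exact binomial: n=14, k=3, p₀=2/5=0.4000
P(X=j) = C(n,j)·p₀^j·(1−p₀)^(n−j); p = Σ P(X=j) over j with P(X=j) ≤ P(X=3)
p-value (two-sided) = 0.18263
At α=0.01: p ≥ α → fail to reject H₀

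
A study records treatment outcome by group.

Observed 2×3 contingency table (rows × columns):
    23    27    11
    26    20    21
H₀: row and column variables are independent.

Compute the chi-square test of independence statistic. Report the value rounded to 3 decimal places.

Row totals [61, 67], col totals [49, 47, 32], n=128
χ² = (23−23.35)²/23.35 + (27−22.40)²/22.40 + (11−15.25)²/15.25 + (26−25.65)²/25.65 + (20−24.60)²/24.60 + (21−16.75)²/16.75 = 4.0789
df = 2

test statistic = 4.079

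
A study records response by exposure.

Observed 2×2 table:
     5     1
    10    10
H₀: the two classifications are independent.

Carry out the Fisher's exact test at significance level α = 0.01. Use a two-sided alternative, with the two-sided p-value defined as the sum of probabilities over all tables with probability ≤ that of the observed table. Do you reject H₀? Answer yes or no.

Margins: r₁=6, r₂=20, c₁=15, c₂=11, n=26
p_obs = C(6,5)·C(20,10)/C(26,15); sum pmf over tables with pmf ≤ p_obs
p-value (two-sided) = 0.19732
At α=0.01: p ≥ α → fail to reject H₀

reject H₀: no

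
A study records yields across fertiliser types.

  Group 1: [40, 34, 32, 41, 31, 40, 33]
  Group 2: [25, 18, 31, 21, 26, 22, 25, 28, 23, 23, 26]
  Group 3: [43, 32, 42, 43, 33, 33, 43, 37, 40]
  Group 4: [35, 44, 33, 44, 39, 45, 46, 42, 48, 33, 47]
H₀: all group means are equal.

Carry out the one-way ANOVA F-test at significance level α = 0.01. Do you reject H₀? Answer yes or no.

Group means [35.86, 24.36, 38.44, 41.45], grand mean 34.763
SSB = Σnᵢ(x̄ᵢ−x̄)² = 1812.516; SSW = ΣΣ(x−x̄ᵢ)² = 726.352
MSB = 1812.516/3 = 604.1721; MSW = 726.352/34 = 21.3633
F = MSB/MSW = 28.2808
df = (3, 34)
p-value (upper-tail) = 0.00000
At α=0.01: p < α → reject H₀

reject H₀: yes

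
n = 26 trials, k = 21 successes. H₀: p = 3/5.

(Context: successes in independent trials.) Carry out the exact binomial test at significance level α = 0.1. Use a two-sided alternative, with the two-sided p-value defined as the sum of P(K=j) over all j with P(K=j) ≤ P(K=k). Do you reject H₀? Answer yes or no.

Exact binomial: n=26, k=21, p₀=3/5=0.6000
P(X=j) = C(n,j)·p₀^j·(1−p₀)^(n−j); p = Σ P(X=j) over j with P(X=j) ≤ P(X=21)
p-value (two-sided) = 0.04306
At α=0.1: p < α → reject H₀

reject H₀: yes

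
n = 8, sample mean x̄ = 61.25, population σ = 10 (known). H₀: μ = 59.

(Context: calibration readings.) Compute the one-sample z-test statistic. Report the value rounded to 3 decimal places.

SE = σ/√n = 10/√8 = 3.5355
z = (x̄−μ₀)/SE = (61.25−59)/3.5355 = 0.6364

test statistic = 0.636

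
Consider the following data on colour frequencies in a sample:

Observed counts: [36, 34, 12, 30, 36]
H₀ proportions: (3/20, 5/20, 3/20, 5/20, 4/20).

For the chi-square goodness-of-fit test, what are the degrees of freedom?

df = k − 1 = 5 − 1 = 4

degrees of freedom = 4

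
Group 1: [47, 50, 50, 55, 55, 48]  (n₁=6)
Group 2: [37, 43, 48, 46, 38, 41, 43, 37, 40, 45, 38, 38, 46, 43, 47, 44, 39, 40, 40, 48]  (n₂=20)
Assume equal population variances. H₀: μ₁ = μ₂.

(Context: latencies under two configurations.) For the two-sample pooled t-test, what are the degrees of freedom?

degrees of freedom = 24

df = n₁ + n₂ − 2 = 6 + 20 − 2 = 24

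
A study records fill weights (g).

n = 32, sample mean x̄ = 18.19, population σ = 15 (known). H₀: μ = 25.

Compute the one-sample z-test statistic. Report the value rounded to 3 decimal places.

test statistic = -2.568

SE = σ/√n = 15/√32 = 2.6517
z = (x̄−μ₀)/SE = (18.19−25)/2.6517 = -2.5682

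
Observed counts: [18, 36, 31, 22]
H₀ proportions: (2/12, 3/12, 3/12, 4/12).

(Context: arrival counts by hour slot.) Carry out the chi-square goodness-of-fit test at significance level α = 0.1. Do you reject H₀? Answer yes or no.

reject H₀: yes

n = 107; E_i = n·p_i = [17.83, 26.75, 26.75, 35.67]
χ² = (18−17.83)²/17.83 + (36−26.75)²/26.75 + (31−26.75)²/26.75 + (22−35.67)²/35.67 = 9.1121
df = 3
p-value (upper-tail) = 0.02784
At α=0.1: p < α → reject H₀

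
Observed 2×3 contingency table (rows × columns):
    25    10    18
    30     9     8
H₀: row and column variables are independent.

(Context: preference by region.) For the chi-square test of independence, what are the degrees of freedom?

df = (r−1)(c−1) = (2−1)·(3−1) = 2

degrees of freedom = 2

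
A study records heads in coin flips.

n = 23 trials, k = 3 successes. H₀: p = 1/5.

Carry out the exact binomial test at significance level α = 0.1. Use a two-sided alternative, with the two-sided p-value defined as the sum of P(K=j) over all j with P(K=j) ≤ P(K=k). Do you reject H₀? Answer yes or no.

reject H₀: no

Exact binomial: n=23, k=3, p₀=1/5=0.2000
P(X=j) = C(n,j)·p₀^j·(1−p₀)^(n−j); p = Σ P(X=j) over j with P(X=j) ≤ P(X=3)
p-value (two-sided) = 0.60184
At α=0.1: p ≥ α → fail to reject H₀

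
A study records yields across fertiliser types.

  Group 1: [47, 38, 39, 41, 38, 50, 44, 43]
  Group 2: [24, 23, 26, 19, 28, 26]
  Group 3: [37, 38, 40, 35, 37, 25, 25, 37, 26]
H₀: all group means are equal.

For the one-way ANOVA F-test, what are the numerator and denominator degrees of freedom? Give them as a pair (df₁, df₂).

degrees of freedom = [2, 20]

k = 3 groups, N = 23 total
df = (k−1, N−k) = (3−1, 23−3) = (2, 20)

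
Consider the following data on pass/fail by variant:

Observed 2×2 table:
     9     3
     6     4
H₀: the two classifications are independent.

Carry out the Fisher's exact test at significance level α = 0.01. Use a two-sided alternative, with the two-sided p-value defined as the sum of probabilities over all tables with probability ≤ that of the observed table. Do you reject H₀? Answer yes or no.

Margins: r₁=12, r₂=10, c₁=15, c₂=7, n=22
p_obs = C(12,9)·C(10,6)/C(22,15); sum pmf over tables with pmf ≤ p_obs
p-value (two-sided) = 0.65170
At α=0.01: p ≥ α → fail to reject H₀

reject H₀: no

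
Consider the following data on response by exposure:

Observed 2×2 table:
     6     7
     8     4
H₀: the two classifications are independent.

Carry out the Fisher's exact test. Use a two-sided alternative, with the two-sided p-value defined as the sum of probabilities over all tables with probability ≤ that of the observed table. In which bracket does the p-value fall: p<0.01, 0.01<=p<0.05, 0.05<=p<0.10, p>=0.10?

p-value bracket: p>=0.10

Margins: r₁=13, r₂=12, c₁=14, c₂=11, n=25
p_obs = C(13,6)·C(12,8)/C(25,14); sum pmf over tables with pmf ≤ p_obs
p-value (two-sided) = 0.42831
→ bracket: p>=0.10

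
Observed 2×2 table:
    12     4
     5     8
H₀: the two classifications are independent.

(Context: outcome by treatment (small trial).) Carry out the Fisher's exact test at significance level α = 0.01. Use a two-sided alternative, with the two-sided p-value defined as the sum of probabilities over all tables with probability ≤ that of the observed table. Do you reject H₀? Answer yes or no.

reject H₀: no

Margins: r₁=16, r₂=13, c₁=17, c₂=12, n=29
p_obs = C(16,12)·C(13,5)/C(29,17); sum pmf over tables with pmf ≤ p_obs
p-value (two-sided) = 0.06670
At α=0.01: p ≥ α → fail to reject H₀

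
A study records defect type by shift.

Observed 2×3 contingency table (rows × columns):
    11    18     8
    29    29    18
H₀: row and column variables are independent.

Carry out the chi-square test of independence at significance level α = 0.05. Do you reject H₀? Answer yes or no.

Row totals [37, 76], col totals [40, 47, 26], n=113
χ² = (11−13.10)²/13.10 + (18−15.39)²/15.39 + (8−8.51)²/8.51 + (29−26.90)²/26.90 + (29−31.61)²/31.61 + (18−17.49)²/17.49 = 1.2038
df = 2
p-value (upper-tail) = 0.54776
At α=0.05: p ≥ α → fail to reject H₀

reject H₀: no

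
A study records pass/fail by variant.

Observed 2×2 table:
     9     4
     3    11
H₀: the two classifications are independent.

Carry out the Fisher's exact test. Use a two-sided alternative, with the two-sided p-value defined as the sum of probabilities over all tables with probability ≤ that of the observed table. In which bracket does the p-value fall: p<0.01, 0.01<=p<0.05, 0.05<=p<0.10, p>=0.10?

p-value bracket: 0.01<=p<0.05

Margins: r₁=13, r₂=14, c₁=12, c₂=15, n=27
p_obs = C(13,9)·C(14,3)/C(27,12); sum pmf over tables with pmf ≤ p_obs
p-value (two-sided) = 0.02130
→ bracket: 0.01<=p<0.05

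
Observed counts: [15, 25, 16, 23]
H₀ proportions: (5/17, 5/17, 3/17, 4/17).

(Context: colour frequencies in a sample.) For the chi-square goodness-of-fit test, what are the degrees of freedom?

df = k − 1 = 4 − 1 = 3

degrees of freedom = 3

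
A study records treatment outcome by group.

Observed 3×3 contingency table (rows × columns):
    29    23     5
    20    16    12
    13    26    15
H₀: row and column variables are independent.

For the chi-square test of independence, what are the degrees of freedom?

degrees of freedom = 4

df = (r−1)(c−1) = (3−1)·(3−1) = 4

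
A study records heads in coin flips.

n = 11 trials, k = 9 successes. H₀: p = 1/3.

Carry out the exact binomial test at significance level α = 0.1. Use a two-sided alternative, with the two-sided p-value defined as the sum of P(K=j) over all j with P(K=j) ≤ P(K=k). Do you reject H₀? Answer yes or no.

Exact binomial: n=11, k=9, p₀=1/3=0.3333
P(X=j) = C(n,j)·p₀^j·(1−p₀)^(n−j); p = Σ P(X=j) over j with P(X=j) ≤ P(X=9)
p-value (two-sided) = 0.00137
At α=0.1: p < α → reject H₀

reject H₀: yes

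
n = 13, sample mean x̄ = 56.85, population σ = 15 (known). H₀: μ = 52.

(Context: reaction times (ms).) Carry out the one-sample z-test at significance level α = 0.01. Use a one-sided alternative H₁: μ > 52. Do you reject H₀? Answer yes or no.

SE = σ/√n = 15/√13 = 4.1603
z = (x̄−μ₀)/SE = (56.85−52)/4.1603 = 1.1658
p-value (one-sided, H₁ greater) = 0.12185
At α=0.01: p ≥ α → fail to reject H₀

reject H₀: no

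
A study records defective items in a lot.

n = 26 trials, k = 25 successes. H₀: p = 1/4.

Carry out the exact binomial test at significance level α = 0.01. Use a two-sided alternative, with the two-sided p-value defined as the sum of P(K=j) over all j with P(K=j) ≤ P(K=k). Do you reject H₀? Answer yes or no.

Exact binomial: n=26, k=25, p₀=1/4=0.2500
P(X=j) = C(n,j)·p₀^j·(1−p₀)^(n−j); p = Σ P(X=j) over j with P(X=j) ≤ P(X=25)
p-value (two-sided) = 0.00000
At α=0.01: p < α → reject H₀

reject H₀: yes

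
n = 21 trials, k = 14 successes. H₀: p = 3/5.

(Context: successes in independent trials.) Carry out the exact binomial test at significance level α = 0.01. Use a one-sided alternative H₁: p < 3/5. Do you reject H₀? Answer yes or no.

reject H₀: no

Exact binomial: n=21, k=14, p₀=3/5=0.6000
P(X≤14) from Σ C(n,i)·p₀^i·(1−p₀)^(n−i)
p-value (one-sided, H₁ less) = 0.79975
At α=0.01: p ≥ α → fail to reject H₀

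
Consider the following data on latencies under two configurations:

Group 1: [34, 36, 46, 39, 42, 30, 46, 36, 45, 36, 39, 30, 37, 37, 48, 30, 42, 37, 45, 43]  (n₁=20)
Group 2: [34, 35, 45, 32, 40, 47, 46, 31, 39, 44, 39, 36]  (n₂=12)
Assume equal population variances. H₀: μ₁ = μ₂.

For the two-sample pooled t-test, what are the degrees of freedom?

df = n₁ + n₂ − 2 = 20 + 12 − 2 = 30

degrees of freedom = 30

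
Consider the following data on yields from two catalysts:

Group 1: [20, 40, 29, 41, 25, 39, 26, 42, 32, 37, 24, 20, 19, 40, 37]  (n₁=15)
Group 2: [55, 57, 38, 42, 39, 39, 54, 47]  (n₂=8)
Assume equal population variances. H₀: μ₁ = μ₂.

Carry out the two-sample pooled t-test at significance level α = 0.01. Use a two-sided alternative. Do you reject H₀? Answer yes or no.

x̄₁=31.400, s₁=8.526, n₁=15
x̄₂=46.375, s₂=7.963, n₂=8
s_p² = [14·8.526² + 7·7.963²]/21 = 69.5940
SE = √(s_p²·(1/15+1/8)) = 3.6522
t = (31.400−46.375)/3.6522 = -4.1002
df = 21
p-value (two-sided) = 0.00051
At α=0.01: p < α → reject H₀

reject H₀: yes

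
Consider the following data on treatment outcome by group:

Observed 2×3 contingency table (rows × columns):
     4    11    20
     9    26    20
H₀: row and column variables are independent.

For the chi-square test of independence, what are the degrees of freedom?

df = (r−1)(c−1) = (2−1)·(3−1) = 2

degrees of freedom = 2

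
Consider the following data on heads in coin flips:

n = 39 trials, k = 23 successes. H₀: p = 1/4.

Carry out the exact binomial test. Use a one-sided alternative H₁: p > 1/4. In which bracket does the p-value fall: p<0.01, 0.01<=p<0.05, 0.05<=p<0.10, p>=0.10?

Exact binomial: n=39, k=23, p₀=1/4=0.2500
P(X≥23) from Σ C(n,i)·p₀^i·(1−p₀)^(n−i)
p-value (one-sided, H₁ greater) = 0.00001
→ bracket: p<0.01

p-value bracket: p<0.01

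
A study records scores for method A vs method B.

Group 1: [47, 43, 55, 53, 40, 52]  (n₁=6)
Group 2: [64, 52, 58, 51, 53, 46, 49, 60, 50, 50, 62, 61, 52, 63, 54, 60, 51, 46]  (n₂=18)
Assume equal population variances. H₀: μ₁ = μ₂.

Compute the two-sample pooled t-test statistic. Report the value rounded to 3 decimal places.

test statistic = -2.234

x̄₁=48.333, s₁=5.989, n₁=6
x̄₂=54.556, s₂=5.883, n₂=18
s_p² = [5·5.989² + 17·5.883²]/22 = 34.8990
SE = √(s_p²·(1/6+1/18)) = 2.7848
t = (48.333−54.556)/2.7848 = -2.2343
df = 22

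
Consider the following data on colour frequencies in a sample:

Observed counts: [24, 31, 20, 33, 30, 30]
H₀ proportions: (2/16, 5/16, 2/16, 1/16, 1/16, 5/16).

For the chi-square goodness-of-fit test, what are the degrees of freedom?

df = k − 1 = 6 − 1 = 5

degrees of freedom = 5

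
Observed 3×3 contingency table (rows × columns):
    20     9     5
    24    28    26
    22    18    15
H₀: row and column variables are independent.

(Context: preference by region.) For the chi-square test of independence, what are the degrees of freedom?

df = (r−1)(c−1) = (3−1)·(3−1) = 4

degrees of freedom = 4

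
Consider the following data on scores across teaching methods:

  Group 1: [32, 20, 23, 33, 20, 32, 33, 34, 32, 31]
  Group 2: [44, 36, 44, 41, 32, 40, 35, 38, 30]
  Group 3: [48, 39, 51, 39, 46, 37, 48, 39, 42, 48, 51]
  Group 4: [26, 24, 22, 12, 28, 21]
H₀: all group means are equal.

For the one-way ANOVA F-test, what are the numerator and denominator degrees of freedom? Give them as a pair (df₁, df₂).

k = 4 groups, N = 36 total
df = (k−1, N−k) = (4−1, 36−4) = (3, 32)

degrees of freedom = [3, 32]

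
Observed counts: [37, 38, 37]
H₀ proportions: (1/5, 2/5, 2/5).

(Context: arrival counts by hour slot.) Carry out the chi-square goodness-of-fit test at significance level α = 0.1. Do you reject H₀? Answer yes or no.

n = 112; E_i = n·p_i = [22.40, 44.80, 44.80]
χ² = (37−22.40)²/22.40 + (38−44.80)²/44.80 + (37−44.80)²/44.80 = 11.9062
df = 2
p-value (upper-tail) = 0.00260
At α=0.1: p < α → reject H₀

reject H₀: yes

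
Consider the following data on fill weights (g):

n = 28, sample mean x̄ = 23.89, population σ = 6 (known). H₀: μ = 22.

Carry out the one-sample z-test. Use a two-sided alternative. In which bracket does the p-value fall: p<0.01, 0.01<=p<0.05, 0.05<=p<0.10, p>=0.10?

p-value bracket: 0.05<=p<0.10

SE = σ/√n = 6/√28 = 1.1339
z = (x̄−μ₀)/SE = (23.89−22)/1.1339 = 1.6668
p-value (two-sided) = 0.09555
→ bracket: 0.05<=p<0.10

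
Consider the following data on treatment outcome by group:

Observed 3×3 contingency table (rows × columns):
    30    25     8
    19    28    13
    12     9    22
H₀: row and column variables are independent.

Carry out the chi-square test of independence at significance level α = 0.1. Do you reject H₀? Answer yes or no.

Row totals [63, 60, 43], col totals [61, 62, 43], n=166
χ² = (30−23.15)²/23.15 + (25−23.53)²/23.53 + (8−16.32)²/16.32 + (19−22.05)²/22.05 + (28−22.41)²/22.41 + (13−15.54)²/15.54 + (12−15.80)²/15.80 + (9−16.06)²/16.06 + (22−11.14)²/11.14 = 23.2006
df = 4
p-value (upper-tail) = 0.00012
At α=0.1: p < α → reject H₀

reject H₀: yes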